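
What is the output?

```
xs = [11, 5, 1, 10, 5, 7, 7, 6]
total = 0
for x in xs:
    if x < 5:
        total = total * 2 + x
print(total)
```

1

x=11: not <5
x=5: not <5
x=1: <5, total = 0*2+1 = 1
x=10: not <5
x=5: not <5
x=7: not <5
x=7: not <5
x=6: not <5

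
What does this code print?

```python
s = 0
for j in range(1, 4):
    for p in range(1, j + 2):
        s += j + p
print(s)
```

39

j=1,p=1: s = 0+2 = 2
j=1,p=2: s = 2+3 = 5
j=2,p=1: s = 5+3 = 8
j=2,p=2: s = 8+4 = 12
j=2,p=3: s = 12+5 = 17
j=3,p=1: s = 17+4 = 21
j=3,p=2: s = 21+5 = 26
j=3,p=3: s = 26+6 = 32
j=3,p=4: s = 32+7 = 39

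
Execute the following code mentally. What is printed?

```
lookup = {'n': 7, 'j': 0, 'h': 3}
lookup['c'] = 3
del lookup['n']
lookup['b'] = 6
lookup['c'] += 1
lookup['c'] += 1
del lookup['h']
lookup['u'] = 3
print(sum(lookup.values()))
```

lookup['c'] = 3 → {'n': 7, 'j': 0, 'h': 3, 'c': 3}
del 'n' → {'j': 0, 'h': 3, 'c': 3}
lookup['b'] = 6 → {'j': 0, 'h': 3, 'c': 3, 'b': 6}
lookup['c'] = 3+1 = 4 → {'j': 0, 'h': 3, 'c': 4, 'b': 6}
lookup['c'] = 4+1 = 5 → {'j': 0, 'h': 3, 'c': 5, 'b': 6}
del 'h' → {'j': 0, 'c': 5, 'b': 6}
lookup['u'] = 3 → {'j': 0, 'c': 5, 'b': 6, 'u': 3}
sum of values = 14

14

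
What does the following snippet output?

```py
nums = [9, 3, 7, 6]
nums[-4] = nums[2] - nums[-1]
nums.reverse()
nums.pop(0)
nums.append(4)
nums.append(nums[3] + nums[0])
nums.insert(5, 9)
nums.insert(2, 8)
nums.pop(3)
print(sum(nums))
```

42

nums[-4] = nums[2]-nums[-1] = 7-6 = 1 → [1, 3, 7, 6]
reverse → [6, 7, 3, 1]
pop(0) removes 6 → [7, 3, 1]
append 4 → [7, 3, 1, 4]
append nums[3]+nums[0] = 4+7 = 11 → [7, 3, 1, 4, 11]
insert 9 at 5 → [7, 3, 1, 4, 11, 9]
insert 8 at 2 → [7, 3, 8, 1, 4, 11, 9]
pop(3) removes 1 → [7, 3, 8, 4, 11, 9]
sum = 42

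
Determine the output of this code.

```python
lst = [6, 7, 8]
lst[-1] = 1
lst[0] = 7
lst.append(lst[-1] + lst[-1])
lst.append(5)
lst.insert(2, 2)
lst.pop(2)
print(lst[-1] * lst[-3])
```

lst[-1] = 1 → [6, 7, 1]
lst[0] = 7 → [7, 7, 1]
append lst[-1]+lst[-1] = 1+1 = 2 → [7, 7, 1, 2]
append 5 → [7, 7, 1, 2, 5]
insert 2 at 2 → [7, 7, 2, 1, 2, 5]
pop(2) removes 2 → [7, 7, 1, 2, 5]
lst[-1]*lst[-3] = 5*1 = 5

5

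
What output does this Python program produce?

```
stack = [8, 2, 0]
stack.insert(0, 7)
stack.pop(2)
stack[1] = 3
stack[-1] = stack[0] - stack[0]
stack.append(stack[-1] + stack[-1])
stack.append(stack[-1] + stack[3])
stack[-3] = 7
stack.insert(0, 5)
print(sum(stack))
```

22

insert 7 at 0 → [7, 8, 2, 0]
pop(2) removes 2 → [7, 8, 0]
stack[1] = 3 → [7, 3, 0]
stack[-1] = stack[0]-stack[0] = 7-7 = 0 → [7, 3, 0]
append stack[-1]+stack[-1] = 0+0 = 0 → [7, 3, 0, 0]
append stack[-1]+stack[3] = 0+0 = 0 → [7, 3, 0, 0, 0]
stack[-3] = 7 → [7, 3, 7, 0, 0]
insert 5 at 0 → [5, 7, 3, 7, 0, 0]
sum = 22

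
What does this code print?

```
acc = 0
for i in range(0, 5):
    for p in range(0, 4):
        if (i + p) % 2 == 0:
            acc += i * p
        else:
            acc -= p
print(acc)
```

12

i=0,p=0: even sum, acc = 0+0 = 0
i=0,p=1: odd sum, acc = 0-1 = -1
i=0,p=2: even sum, acc = (-1)+0 = -1
i=0,p=3: odd sum, acc = (-1)-3 = -4
i=1,p=0: odd sum, acc = (-4)-0 = -4
i=1,p=1: even sum, acc = (-4)+1 = -3
i=1,p=2: odd sum, acc = (-3)-2 = -5
i=1,p=3: even sum, acc = (-5)+3 = -2
i=2,p=0: even sum, acc = (-2)+0 = -2
i=2,p=1: odd sum, acc = (-2)-1 = -3
i=2,p=2: even sum, acc = (-3)+4 = 1
i=2,p=3: odd sum, acc = 1-3 = -2
i=3,p=0: odd sum, acc = (-2)-0 = -2
i=3,p=1: even sum, acc = (-2)+3 = 1
i=3,p=2: odd sum, acc = 1-2 = -1
i=3,p=3: even sum, acc = (-1)+9 = 8
i=4,p=0: even sum, acc = 8+0 = 8
i=4,p=1: odd sum, acc = 8-1 = 7
i=4,p=2: even sum, acc = 7+8 = 15
i=4,p=3: odd sum, acc = 15-3 = 12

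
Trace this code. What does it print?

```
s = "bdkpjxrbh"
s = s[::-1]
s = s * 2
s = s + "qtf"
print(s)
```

reverse → 'hbrxjpkdb'
repeat ×2 → 'hbrxjpkdbhbrxjpkdb'
+ 'qtf' → 'hbrxjpkdbhbrxjpkdbqtf'

hbrxjpkdbhbrxjpkdbqtf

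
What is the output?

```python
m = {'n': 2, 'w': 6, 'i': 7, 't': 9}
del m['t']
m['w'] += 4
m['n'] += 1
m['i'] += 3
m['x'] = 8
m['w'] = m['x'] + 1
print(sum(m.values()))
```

30

del 't' → {'n': 2, 'w': 6, 'i': 7}
m['w'] = 6+4 = 10 → {'n': 2, 'w': 10, 'i': 7}
m['n'] = 2+1 = 3 → {'n': 3, 'w': 10, 'i': 7}
m['i'] = 7+3 = 10 → {'n': 3, 'w': 10, 'i': 10}
m['x'] = 8 → {'n': 3, 'w': 10, 'i': 10, 'x': 8}
m['w'] = m['x']+1 = 9 → {'n': 3, 'w': 9, 'i': 10, 'x': 8}
sum of values = 30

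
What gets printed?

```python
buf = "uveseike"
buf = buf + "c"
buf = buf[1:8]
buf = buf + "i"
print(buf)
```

+ 'c' → 'uveseikec'
slice [1:8] → 'veseike'
+ 'i' → 'veseikei'

veseikei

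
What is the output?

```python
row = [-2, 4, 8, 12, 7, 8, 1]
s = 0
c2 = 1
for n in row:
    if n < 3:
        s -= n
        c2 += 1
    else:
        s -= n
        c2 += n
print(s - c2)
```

-80

n=-2: <3, s = 0-(-2) = 2; c2=2
n=4: not <3, s = 2-4 = -2; c2=6
n=8: not <3, s = (-2)-8 = -10; c2=14
n=12: not <3, s = (-10)-12 = -22; c2=26
n=7: not <3, s = (-22)-7 = -29; c2=33
n=8: not <3, s = (-29)-8 = -37; c2=41
n=1: <3, s = (-37)-1 = -38; c2=42
s-c2 = (-38)-42 = -80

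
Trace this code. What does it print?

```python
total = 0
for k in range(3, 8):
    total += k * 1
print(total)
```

25

k=3: total = 0+3*1 = 3
k=4: total = 3+4*1 = 7
k=5: total = 7+5*1 = 12
k=6: total = 12+6*1 = 18
k=7: total = 18+7*1 = 25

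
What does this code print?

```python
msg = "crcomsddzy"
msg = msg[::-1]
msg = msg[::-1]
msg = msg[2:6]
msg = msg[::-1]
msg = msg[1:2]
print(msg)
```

reverse → 'yzddsmocrc'
reverse → 'crcomsddzy'
slice [2:6] → 'coms'
reverse → 'smoc'
slice [1:2] → 'm'

m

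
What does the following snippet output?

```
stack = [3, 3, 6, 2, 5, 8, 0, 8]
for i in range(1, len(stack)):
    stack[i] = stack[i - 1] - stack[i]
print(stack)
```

i=1: stack[1] = 3-3 = 0 → [3, 0, 6, 2, 5, 8, 0, 8]
i=2: stack[2] = 0-6 = -6 → [3, 0, -6, 2, 5, 8, 0, 8]
i=3: stack[3] = (-6)-2 = -8 → [3, 0, -6, -8, 5, 8, 0, 8]
i=4: stack[4] = (-8)-5 = -13 → [3, 0, -6, -8, -13, 8, 0, 8]
i=5: stack[5] = (-13)-8 = -21 → [3, 0, -6, -8, -13, -21, 0, 8]
i=6: stack[6] = (-21)-0 = -21 → [3, 0, -6, -8, -13, -21, -21, 8]
i=7: stack[7] = (-21)-8 = -29 → [3, 0, -6, -8, -13, -21, -21, -29]

[3, 0, -6, -8, -13, -21, -21, -29]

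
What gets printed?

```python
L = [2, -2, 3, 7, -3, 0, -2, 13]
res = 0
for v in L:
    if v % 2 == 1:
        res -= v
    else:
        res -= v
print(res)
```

v=2: not odd, res = 0-2 = -2
v=-2: not odd, res = (-2)-(-2) = 0
v=3: odd, res = 0-3 = -3
v=7: odd, res = (-3)-7 = -10
v=-3: odd, res = (-10)-(-3) = -7
v=0: not odd, res = (-7)-0 = -7
v=-2: not odd, res = (-7)-(-2) = -5
v=13: odd, res = (-5)-13 = -18

-18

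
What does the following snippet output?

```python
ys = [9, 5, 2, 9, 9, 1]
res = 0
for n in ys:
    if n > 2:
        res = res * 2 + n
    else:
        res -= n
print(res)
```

n=9: >2, res = 0*2+9 = 9
n=5: >2, res = 9*2+5 = 23
n=2: not >2, res = 23-2 = 21
n=9: >2, res = 21*2+9 = 51
n=9: >2, res = 51*2+9 = 111
n=1: not >2, res = 111-1 = 110

110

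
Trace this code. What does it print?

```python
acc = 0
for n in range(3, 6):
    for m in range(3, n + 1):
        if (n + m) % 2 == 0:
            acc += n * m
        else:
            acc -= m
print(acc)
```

n=3,m=3: even sum, acc = 0+9 = 9
n=4,m=3: odd sum, acc = 9-3 = 6
n=4,m=4: even sum, acc = 6+16 = 22
n=5,m=3: even sum, acc = 22+15 = 37
n=5,m=4: odd sum, acc = 37-4 = 33
n=5,m=5: even sum, acc = 33+25 = 58

58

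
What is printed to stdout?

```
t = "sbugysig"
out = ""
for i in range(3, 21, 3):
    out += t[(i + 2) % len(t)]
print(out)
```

i=3: add t[5]='s' → 's'
i=6: add t[0]='s' → 'ss'
i=9: add t[3]='g' → 'ssg'
i=12: add t[6]='i' → 'ssgi'
i=15: add t[1]='b' → 'ssgib'
i=18: add t[4]='y' → 'ssgiby'

ssgiby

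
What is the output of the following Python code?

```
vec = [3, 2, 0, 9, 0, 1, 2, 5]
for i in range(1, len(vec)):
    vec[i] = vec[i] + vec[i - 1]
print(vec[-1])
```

22

i=1: vec[1] = 2+3 = 5 → [3, 5, 0, 9, 0, 1, 2, 5]
i=2: vec[2] = 0+5 = 5 → [3, 5, 5, 9, 0, 1, 2, 5]
i=3: vec[3] = 9+5 = 14 → [3, 5, 5, 14, 0, 1, 2, 5]
i=4: vec[4] = 0+14 = 14 → [3, 5, 5, 14, 14, 1, 2, 5]
i=5: vec[5] = 1+14 = 15 → [3, 5, 5, 14, 14, 15, 2, 5]
i=6: vec[6] = 2+15 = 17 → [3, 5, 5, 14, 14, 15, 17, 5]
i=7: vec[7] = 5+17 = 22 → [3, 5, 5, 14, 14, 15, 17, 22]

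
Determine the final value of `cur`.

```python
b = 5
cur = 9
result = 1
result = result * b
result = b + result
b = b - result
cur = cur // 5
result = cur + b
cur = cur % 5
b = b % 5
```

result = 1*5 = 5
result = 5+5 = 10
b = 5-10 = -5
cur = 9//5 = 1
result = 1+(-5) = -4
cur = 1%5 = 1
b = (-5)%5 = 0

1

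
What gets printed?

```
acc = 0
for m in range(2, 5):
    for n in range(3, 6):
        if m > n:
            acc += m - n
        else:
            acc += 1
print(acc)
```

m=2,n=3: not 2>3, acc = 0+1 = 1
m=2,n=4: not 2>4, acc = 1+1 = 2
m=2,n=5: not 2>5, acc = 2+1 = 3
m=3,n=3: not 3>3, acc = 3+1 = 4
m=3,n=4: not 3>4, acc = 4+1 = 5
m=3,n=5: not 3>5, acc = 5+1 = 6
m=4,n=3: 4>3, acc = 6+1 = 7
m=4,n=4: not 4>4, acc = 7+1 = 8
m=4,n=5: not 4>5, acc = 8+1 = 9

9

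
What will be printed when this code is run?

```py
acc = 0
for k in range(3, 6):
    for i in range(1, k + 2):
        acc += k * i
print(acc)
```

195

k=3,i=1: acc = 0+3 = 3
k=3,i=2: acc = 3+6 = 9
k=3,i=3: acc = 9+9 = 18
k=3,i=4: acc = 18+12 = 30
k=4,i=1: acc = 30+4 = 34
k=4,i=2: acc = 34+8 = 42
k=4,i=3: acc = 42+12 = 54
k=4,i=4: acc = 54+16 = 70
k=4,i=5: acc = 70+20 = 90
k=5,i=1: acc = 90+5 = 95
k=5,i=2: acc = 95+10 = 105
k=5,i=3: acc = 105+15 = 120
k=5,i=4: acc = 120+20 = 140
k=5,i=5: acc = 140+25 = 165
k=5,i=6: acc = 165+30 = 195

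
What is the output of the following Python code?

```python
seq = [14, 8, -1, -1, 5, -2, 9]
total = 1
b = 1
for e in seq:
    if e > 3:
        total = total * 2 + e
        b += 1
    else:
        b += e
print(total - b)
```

e=14: >3, total = 1*2+14 = 16; b=2
e=8: >3, total = 16*2+8 = 40; b=3
e=-1: not >3; b=2
e=-1: not >3; b=1
e=5: >3, total = 40*2+5 = 85; b=2
e=-2: not >3; b=0
e=9: >3, total = 85*2+9 = 179; b=1
total-b = 179-1 = 178

178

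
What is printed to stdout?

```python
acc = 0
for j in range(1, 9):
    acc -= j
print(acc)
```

j=1: acc = 0-1 = -1
j=2: acc = (-1)-2 = -3
j=3: acc = (-3)-3 = -6
j=4: acc = (-6)-4 = -10
j=5: acc = (-10)-5 = -15
j=6: acc = (-15)-6 = -21
j=7: acc = (-21)-7 = -28
j=8: acc = (-28)-8 = -36

-36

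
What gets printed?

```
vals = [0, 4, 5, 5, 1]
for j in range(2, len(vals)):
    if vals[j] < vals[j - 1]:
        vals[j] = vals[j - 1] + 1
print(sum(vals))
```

20

j=2: 5>=4, unchanged → [0, 4, 5, 5, 1]
j=3: 5>=5, unchanged → [0, 4, 5, 5, 1]
j=4: 1<5, vals[4] = 5+1 = 6 → [0, 4, 5, 5, 6]
sum = 20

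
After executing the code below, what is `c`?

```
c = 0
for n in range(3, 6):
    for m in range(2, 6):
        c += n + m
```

n=3,m=2: c = 0+5 = 5
n=3,m=3: c = 5+6 = 11
n=3,m=4: c = 11+7 = 18
n=3,m=5: c = 18+8 = 26
n=4,m=2: c = 26+6 = 32
n=4,m=3: c = 32+7 = 39
n=4,m=4: c = 39+8 = 47
n=4,m=5: c = 47+9 = 56
n=5,m=2: c = 56+7 = 63
n=5,m=3: c = 63+8 = 71
n=5,m=4: c = 71+9 = 80
n=5,m=5: c = 80+10 = 90

90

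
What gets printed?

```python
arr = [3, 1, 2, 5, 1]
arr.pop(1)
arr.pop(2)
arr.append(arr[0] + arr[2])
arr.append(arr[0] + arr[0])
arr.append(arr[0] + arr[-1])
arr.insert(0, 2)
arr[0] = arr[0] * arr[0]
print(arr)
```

pop(1) removes 1 → [3, 2, 5, 1]
pop(2) removes 5 → [3, 2, 1]
append arr[0]+arr[2] = 3+1 = 4 → [3, 2, 1, 4]
append arr[0]+arr[0] = 3+3 = 6 → [3, 2, 1, 4, 6]
append arr[0]+arr[-1] = 3+6 = 9 → [3, 2, 1, 4, 6, 9]
insert 2 at 0 → [2, 3, 2, 1, 4, 6, 9]
arr[0] = arr[0]*arr[0] = 2*2 = 4 → [4, 3, 2, 1, 4, 6, 9]

[4, 3, 2, 1, 4, 6, 9]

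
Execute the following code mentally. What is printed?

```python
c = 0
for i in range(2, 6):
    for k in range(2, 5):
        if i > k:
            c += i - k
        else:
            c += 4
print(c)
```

34

i=2,k=2: not 2>2, c = 0+4 = 4
i=2,k=3: not 2>3, c = 4+4 = 8
i=2,k=4: not 2>4, c = 8+4 = 12
i=3,k=2: 3>2, c = 12+1 = 13
i=3,k=3: not 3>3, c = 13+4 = 17
i=3,k=4: not 3>4, c = 17+4 = 21
i=4,k=2: 4>2, c = 21+2 = 23
i=4,k=3: 4>3, c = 23+1 = 24
i=4,k=4: not 4>4, c = 24+4 = 28
i=5,k=2: 5>2, c = 28+3 = 31
i=5,k=3: 5>3, c = 31+2 = 33
i=5,k=4: 5>4, c = 33+1 = 34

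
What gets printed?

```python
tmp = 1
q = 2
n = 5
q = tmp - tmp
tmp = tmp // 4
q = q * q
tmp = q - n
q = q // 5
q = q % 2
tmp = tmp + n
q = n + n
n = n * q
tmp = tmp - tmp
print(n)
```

50

q = 1-1 = 0
tmp = 1//4 = 0
q = 0*0 = 0
tmp = 0-5 = -5
q = 0//5 = 0
q = 0%2 = 0
tmp = (-5)+5 = 0
q = 5+5 = 10
n = 5*10 = 50
tmp = 0-0 = 0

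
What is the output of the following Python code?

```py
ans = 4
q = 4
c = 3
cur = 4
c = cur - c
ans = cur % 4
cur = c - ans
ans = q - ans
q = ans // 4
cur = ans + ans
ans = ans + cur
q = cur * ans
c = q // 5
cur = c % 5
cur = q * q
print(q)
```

96

c = 4-3 = 1
ans = 4%4 = 0
cur = 1-0 = 1
ans = 4-0 = 4
q = 4//4 = 1
cur = 4+4 = 8
ans = 4+8 = 12
q = 8*12 = 96
c = 96//5 = 19
cur = 19%5 = 4
cur = 96*96 = 9216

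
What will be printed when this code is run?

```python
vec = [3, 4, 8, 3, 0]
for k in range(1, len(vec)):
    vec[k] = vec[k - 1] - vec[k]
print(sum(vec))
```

k=1: vec[1] = 3-4 = -1 → [3, -1, 8, 3, 0]
k=2: vec[2] = (-1)-8 = -9 → [3, -1, -9, 3, 0]
k=3: vec[3] = (-9)-3 = -12 → [3, -1, -9, -12, 0]
k=4: vec[4] = (-12)-0 = -12 → [3, -1, -9, -12, -12]
sum = -31

-31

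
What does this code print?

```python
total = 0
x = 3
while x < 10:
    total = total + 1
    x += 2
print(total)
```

x=3: total = 0+1 = 1
x=5: total = 1+1 = 2
x=7: total = 2+1 = 3
x=9: total = 3+1 = 4

4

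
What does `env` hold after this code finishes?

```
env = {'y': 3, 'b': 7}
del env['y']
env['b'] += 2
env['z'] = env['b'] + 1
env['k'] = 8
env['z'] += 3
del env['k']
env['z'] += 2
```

{'b': 9, 'z': 15}

del 'y' → {'b': 7}
env['b'] = 7+2 = 9 → {'b': 9}
env['z'] = env['b']+1 = 10 → {'b': 9, 'z': 10}
env['k'] = 8 → {'b': 9, 'z': 10, 'k': 8}
env['z'] = 10+3 = 13 → {'b': 9, 'z': 13, 'k': 8}
del 'k' → {'b': 9, 'z': 13}
env['z'] = 13+2 = 15 → {'b': 9, 'z': 15}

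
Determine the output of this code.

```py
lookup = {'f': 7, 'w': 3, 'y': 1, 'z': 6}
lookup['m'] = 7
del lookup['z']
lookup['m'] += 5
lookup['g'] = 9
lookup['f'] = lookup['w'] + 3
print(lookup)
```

lookup['m'] = 7 → {'f': 7, 'w': 3, 'y': 1, 'z': 6, 'm': 7}
del 'z' → {'f': 7, 'w': 3, 'y': 1, 'm': 7}
lookup['m'] = 7+5 = 12 → {'f': 7, 'w': 3, 'y': 1, 'm': 12}
lookup['g'] = 9 → {'f': 7, 'w': 3, 'y': 1, 'm': 12, 'g': 9}
lookup['f'] = lookup['w']+3 = 6 → {'f': 6, 'w': 3, 'y': 1, 'm': 12, 'g': 9}

{'f': 6, 'w': 3, 'y': 1, 'm': 12, 'g': 9}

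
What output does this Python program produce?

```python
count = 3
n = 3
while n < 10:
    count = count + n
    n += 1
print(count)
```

n=3: count = 3+3 = 6
n=4: count = 6+4 = 10
n=5: count = 10+5 = 15
n=6: count = 15+6 = 21
n=7: count = 21+7 = 28
n=8: count = 28+8 = 36
n=9: count = 36+9 = 45

45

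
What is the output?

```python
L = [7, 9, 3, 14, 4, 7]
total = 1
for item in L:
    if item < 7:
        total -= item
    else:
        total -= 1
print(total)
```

item=7: not <7, total = 1-1 = 0
item=9: not <7, total = 0-1 = -1
item=3: <7, total = (-1)-3 = -4
item=14: not <7, total = (-4)-1 = -5
item=4: <7, total = (-5)-4 = -9
item=7: not <7, total = (-9)-1 = -10

-10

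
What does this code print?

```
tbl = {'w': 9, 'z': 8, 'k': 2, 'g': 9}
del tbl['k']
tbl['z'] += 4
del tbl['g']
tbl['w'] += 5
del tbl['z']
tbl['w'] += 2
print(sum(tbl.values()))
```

16

del 'k' → {'w': 9, 'z': 8, 'g': 9}
tbl['z'] = 8+4 = 12 → {'w': 9, 'z': 12, 'g': 9}
del 'g' → {'w': 9, 'z': 12}
tbl['w'] = 9+5 = 14 → {'w': 14, 'z': 12}
del 'z' → {'w': 14}
tbl['w'] = 14+2 = 16 → {'w': 16}
sum of values = 16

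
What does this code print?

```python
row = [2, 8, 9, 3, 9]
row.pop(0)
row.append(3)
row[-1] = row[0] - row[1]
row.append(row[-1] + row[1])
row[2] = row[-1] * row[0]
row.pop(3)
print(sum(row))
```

pop(0) removes 2 → [8, 9, 3, 9]
append 3 → [8, 9, 3, 9, 3]
row[-1] = row[0]-row[1] = 8-9 = -1 → [8, 9, 3, 9, -1]
append row[-1]+row[1] = (-1)+9 = 8 → [8, 9, 3, 9, -1, 8]
row[2] = row[-1]*row[0] = 8*8 = 64 → [8, 9, 64, 9, -1, 8]
pop(3) removes 9 → [8, 9, 64, -1, 8]
sum = 88

88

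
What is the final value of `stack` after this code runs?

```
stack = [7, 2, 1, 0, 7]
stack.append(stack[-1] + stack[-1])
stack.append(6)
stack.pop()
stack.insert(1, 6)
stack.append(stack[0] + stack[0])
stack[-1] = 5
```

append stack[-1]+stack[-1] = 7+7 = 14 → [7, 2, 1, 0, 7, 14]
append 6 → [7, 2, 1, 0, 7, 14, 6]
pop() removes 6 → [7, 2, 1, 0, 7, 14]
insert 6 at 1 → [7, 6, 2, 1, 0, 7, 14]
append stack[0]+stack[0] = 7+7 = 14 → [7, 6, 2, 1, 0, 7, 14, 14]
stack[-1] = 5 → [7, 6, 2, 1, 0, 7, 14, 5]

[7, 6, 2, 1, 0, 7, 14, 5]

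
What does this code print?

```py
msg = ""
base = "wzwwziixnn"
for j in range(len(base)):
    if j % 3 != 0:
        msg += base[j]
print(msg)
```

j=0: skip
j=1: add 'z' → 'z'
j=2: add 'w' → 'zw'
j=3: skip
j=4: add 'z' → 'zwz'
j=5: add 'i' → 'zwzi'
j=6: skip
j=7: add 'x' → 'zwzix'
j=8: add 'n' → 'zwzixn'
j=9: skip

zwzixn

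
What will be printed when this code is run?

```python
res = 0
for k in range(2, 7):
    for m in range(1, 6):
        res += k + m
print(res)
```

k=2,m=1: res = 0+3 = 3
k=2,m=2: res = 3+4 = 7
k=2,m=3: res = 7+5 = 12
k=2,m=4: res = 12+6 = 18
k=2,m=5: res = 18+7 = 25
k=3,m=1: res = 25+4 = 29
k=3,m=2: res = 29+5 = 34
k=3,m=3: res = 34+6 = 40
k=3,m=4: res = 40+7 = 47
k=3,m=5: res = 47+8 = 55
k=4,m=1: res = 55+5 = 60
k=4,m=2: res = 60+6 = 66
k=4,m=3: res = 66+7 = 73
k=4,m=4: res = 73+8 = 81
k=4,m=5: res = 81+9 = 90
k=5,m=1: res = 90+6 = 96
k=5,m=2: res = 96+7 = 103
k=5,m=3: res = 103+8 = 111
k=5,m=4: res = 111+9 = 120
k=5,m=5: res = 120+10 = 130
k=6,m=1: res = 130+7 = 137
k=6,m=2: res = 137+8 = 145
k=6,m=3: res = 145+9 = 154
k=6,m=4: res = 154+10 = 164
k=6,m=5: res = 164+11 = 175

175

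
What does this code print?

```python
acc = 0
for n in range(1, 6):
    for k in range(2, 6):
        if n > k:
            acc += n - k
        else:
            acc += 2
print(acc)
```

n=1,k=2: not 1>2, acc = 0+2 = 2
n=1,k=3: not 1>3, acc = 2+2 = 4
n=1,k=4: not 1>4, acc = 4+2 = 6
n=1,k=5: not 1>5, acc = 6+2 = 8
n=2,k=2: not 2>2, acc = 8+2 = 10
n=2,k=3: not 2>3, acc = 10+2 = 12
n=2,k=4: not 2>4, acc = 12+2 = 14
n=2,k=5: not 2>5, acc = 14+2 = 16
n=3,k=2: 3>2, acc = 16+1 = 17
n=3,k=3: not 3>3, acc = 17+2 = 19
n=3,k=4: not 3>4, acc = 19+2 = 21
n=3,k=5: not 3>5, acc = 21+2 = 23
n=4,k=2: 4>2, acc = 23+2 = 25
n=4,k=3: 4>3, acc = 25+1 = 26
n=4,k=4: not 4>4, acc = 26+2 = 28
n=4,k=5: not 4>5, acc = 28+2 = 30
n=5,k=2: 5>2, acc = 30+3 = 33
n=5,k=3: 5>3, acc = 33+2 = 35
n=5,k=4: 5>4, acc = 35+1 = 36
n=5,k=5: not 5>5, acc = 36+2 = 38

38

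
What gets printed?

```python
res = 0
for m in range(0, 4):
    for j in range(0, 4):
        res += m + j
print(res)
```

m=0,j=0: res = 0+0 = 0
m=0,j=1: res = 0+1 = 1
m=0,j=2: res = 1+2 = 3
m=0,j=3: res = 3+3 = 6
m=1,j=0: res = 6+1 = 7
m=1,j=1: res = 7+2 = 9
m=1,j=2: res = 9+3 = 12
m=1,j=3: res = 12+4 = 16
m=2,j=0: res = 16+2 = 18
m=2,j=1: res = 18+3 = 21
m=2,j=2: res = 21+4 = 25
m=2,j=3: res = 25+5 = 30
m=3,j=0: res = 30+3 = 33
m=3,j=1: res = 33+4 = 37
m=3,j=2: res = 37+5 = 42
m=3,j=3: res = 42+6 = 48

48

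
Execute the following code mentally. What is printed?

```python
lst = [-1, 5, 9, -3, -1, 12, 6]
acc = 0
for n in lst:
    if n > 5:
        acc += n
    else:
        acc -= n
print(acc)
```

27

n=-1: not >5, acc = 0-(-1) = 1
n=5: not >5, acc = 1-5 = -4
n=9: >5, acc = (-4)+9 = 5
n=-3: not >5, acc = 5-(-3) = 8
n=-1: not >5, acc = 8-(-1) = 9
n=12: >5, acc = 9+12 = 21
n=6: >5, acc = 21+6 = 27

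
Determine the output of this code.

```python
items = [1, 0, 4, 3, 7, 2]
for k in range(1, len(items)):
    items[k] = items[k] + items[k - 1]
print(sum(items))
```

k=1: items[1] = 0+1 = 1 → [1, 1, 4, 3, 7, 2]
k=2: items[2] = 4+1 = 5 → [1, 1, 5, 3, 7, 2]
k=3: items[3] = 3+5 = 8 → [1, 1, 5, 8, 7, 2]
k=4: items[4] = 7+8 = 15 → [1, 1, 5, 8, 15, 2]
k=5: items[5] = 2+15 = 17 → [1, 1, 5, 8, 15, 17]
sum = 47

47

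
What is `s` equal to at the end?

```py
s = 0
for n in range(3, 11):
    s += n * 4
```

n=3: s = 0+3*4 = 12
n=4: s = 12+4*4 = 28
n=5: s = 28+5*4 = 48
n=6: s = 48+6*4 = 72
n=7: s = 72+7*4 = 100
n=8: s = 100+8*4 = 132
n=9: s = 132+9*4 = 168
n=10: s = 168+10*4 = 208

208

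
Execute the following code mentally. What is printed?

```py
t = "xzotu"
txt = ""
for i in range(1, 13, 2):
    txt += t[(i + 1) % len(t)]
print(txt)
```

i=1: add t[2]='o' → 'o'
i=3: add t[4]='u' → 'ou'
i=5: add t[1]='z' → 'ouz'
i=7: add t[3]='t' → 'ouzt'
i=9: add t[0]='x' → 'ouztx'
i=11: add t[2]='o' → 'ouztxo'

ouztxo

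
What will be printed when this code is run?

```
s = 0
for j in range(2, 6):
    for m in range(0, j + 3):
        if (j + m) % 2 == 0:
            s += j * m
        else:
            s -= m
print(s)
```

136

j=2,m=0: even sum, s = 0+0 = 0
j=2,m=1: odd sum, s = 0-1 = -1
j=2,m=2: even sum, s = (-1)+4 = 3
j=2,m=3: odd sum, s = 3-3 = 0
j=2,m=4: even sum, s = 0+8 = 8
j=3,m=0: odd sum, s = 8-0 = 8
j=3,m=1: even sum, s = 8+3 = 11
j=3,m=2: odd sum, s = 11-2 = 9
j=3,m=3: even sum, s = 9+9 = 18
j=3,m=4: odd sum, s = 18-4 = 14
j=3,m=5: even sum, s = 14+15 = 29
j=4,m=0: even sum, s = 29+0 = 29
j=4,m=1: odd sum, s = 29-1 = 28
j=4,m=2: even sum, s = 28+8 = 36
j=4,m=3: odd sum, s = 36-3 = 33
j=4,m=4: even sum, s = 33+16 = 49
j=4,m=5: odd sum, s = 49-5 = 44
j=4,m=6: even sum, s = 44+24 = 68
j=5,m=0: odd sum, s = 68-0 = 68
j=5,m=1: even sum, s = 68+5 = 73
j=5,m=2: odd sum, s = 73-2 = 71
j=5,m=3: even sum, s = 71+15 = 86
j=5,m=4: odd sum, s = 86-4 = 82
j=5,m=5: even sum, s = 82+25 = 107
j=5,m=6: odd sum, s = 107-6 = 101
j=5,m=7: even sum, s = 101+35 = 136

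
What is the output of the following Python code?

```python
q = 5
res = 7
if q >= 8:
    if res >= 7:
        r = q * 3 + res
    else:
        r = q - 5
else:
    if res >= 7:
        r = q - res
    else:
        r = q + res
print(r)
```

-2

q=5, res=7
q >= 8 is False; res >= 7 is True
→ r = q - res = -2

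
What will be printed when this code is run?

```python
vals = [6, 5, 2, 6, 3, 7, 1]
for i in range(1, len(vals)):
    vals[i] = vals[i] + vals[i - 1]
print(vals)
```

i=1: vals[1] = 5+6 = 11 → [6, 11, 2, 6, 3, 7, 1]
i=2: vals[2] = 2+11 = 13 → [6, 11, 13, 6, 3, 7, 1]
i=3: vals[3] = 6+13 = 19 → [6, 11, 13, 19, 3, 7, 1]
i=4: vals[4] = 3+19 = 22 → [6, 11, 13, 19, 22, 7, 1]
i=5: vals[5] = 7+22 = 29 → [6, 11, 13, 19, 22, 29, 1]
i=6: vals[6] = 1+29 = 30 → [6, 11, 13, 19, 22, 29, 30]

[6, 11, 13, 19, 22, 29, 30]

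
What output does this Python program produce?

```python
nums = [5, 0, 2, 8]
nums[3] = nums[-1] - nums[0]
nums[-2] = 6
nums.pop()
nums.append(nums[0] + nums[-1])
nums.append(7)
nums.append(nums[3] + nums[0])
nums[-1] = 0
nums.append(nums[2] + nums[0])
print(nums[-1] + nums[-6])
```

11

nums[3] = nums[-1]-nums[0] = 8-5 = 3 → [5, 0, 2, 3]
nums[-2] = 6 → [5, 0, 6, 3]
pop() removes 3 → [5, 0, 6]
append nums[0]+nums[-1] = 5+6 = 11 → [5, 0, 6, 11]
append 7 → [5, 0, 6, 11, 7]
append nums[3]+nums[0] = 11+5 = 16 → [5, 0, 6, 11, 7, 16]
nums[-1] = 0 → [5, 0, 6, 11, 7, 0]
append nums[2]+nums[0] = 6+5 = 11 → [5, 0, 6, 11, 7, 0, 11]
nums[-1]+nums[-6] = 11+0 = 11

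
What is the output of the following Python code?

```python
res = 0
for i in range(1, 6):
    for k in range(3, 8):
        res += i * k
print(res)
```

i=1,k=3: res = 0+3 = 3
i=1,k=4: res = 3+4 = 7
i=1,k=5: res = 7+5 = 12
i=1,k=6: res = 12+6 = 18
i=1,k=7: res = 18+7 = 25
i=2,k=3: res = 25+6 = 31
i=2,k=4: res = 31+8 = 39
i=2,k=5: res = 39+10 = 49
i=2,k=6: res = 49+12 = 61
i=2,k=7: res = 61+14 = 75
i=3,k=3: res = 75+9 = 84
i=3,k=4: res = 84+12 = 96
i=3,k=5: res = 96+15 = 111
i=3,k=6: res = 111+18 = 129
i=3,k=7: res = 129+21 = 150
i=4,k=3: res = 150+12 = 162
i=4,k=4: res = 162+16 = 178
i=4,k=5: res = 178+20 = 198
i=4,k=6: res = 198+24 = 222
i=4,k=7: res = 222+28 = 250
i=5,k=3: res = 250+15 = 265
i=5,k=4: res = 265+20 = 285
i=5,k=5: res = 285+25 = 310
i=5,k=6: res = 310+30 = 340
i=5,k=7: res = 340+35 = 375

375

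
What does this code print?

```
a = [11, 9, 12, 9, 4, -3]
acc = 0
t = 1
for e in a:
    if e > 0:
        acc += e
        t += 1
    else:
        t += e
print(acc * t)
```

e=11: >0, acc = 0+11 = 11; t=2
e=9: >0, acc = 11+9 = 20; t=3
e=12: >0, acc = 20+12 = 32; t=4
e=9: >0, acc = 32+9 = 41; t=5
e=4: >0, acc = 41+4 = 45; t=6
e=-3: not >0; t=3
acc*t = 45*3 = 135

135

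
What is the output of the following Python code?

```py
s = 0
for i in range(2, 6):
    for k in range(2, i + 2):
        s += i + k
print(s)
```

102

i=2,k=2: s = 0+4 = 4
i=2,k=3: s = 4+5 = 9
i=3,k=2: s = 9+5 = 14
i=3,k=3: s = 14+6 = 20
i=3,k=4: s = 20+7 = 27
i=4,k=2: s = 27+6 = 33
i=4,k=3: s = 33+7 = 40
i=4,k=4: s = 40+8 = 48
i=4,k=5: s = 48+9 = 57
i=5,k=2: s = 57+7 = 64
i=5,k=3: s = 64+8 = 72
i=5,k=4: s = 72+9 = 81
i=5,k=5: s = 81+10 = 91
i=5,k=6: s = 91+11 = 102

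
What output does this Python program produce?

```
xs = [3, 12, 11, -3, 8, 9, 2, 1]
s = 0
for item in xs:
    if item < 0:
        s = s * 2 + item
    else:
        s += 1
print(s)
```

7

item=3: not <0, s = 0+1 = 1
item=12: not <0, s = 1+1 = 2
item=11: not <0, s = 2+1 = 3
item=-3: <0, s = 3*2+(-3) = 3
item=8: not <0, s = 3+1 = 4
item=9: not <0, s = 4+1 = 5
item=2: not <0, s = 5+1 = 6
item=1: not <0, s = 6+1 = 7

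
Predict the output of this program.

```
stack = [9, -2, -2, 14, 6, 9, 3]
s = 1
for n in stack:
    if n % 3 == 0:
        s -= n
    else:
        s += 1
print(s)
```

-23

n=9: %3==0, s = 1-9 = -8
n=-2: not %3==0, s = (-8)+1 = -7
n=-2: not %3==0, s = (-7)+1 = -6
n=14: not %3==0, s = (-6)+1 = -5
n=6: %3==0, s = (-5)-6 = -11
n=9: %3==0, s = (-11)-9 = -20
n=3: %3==0, s = (-20)-3 = -23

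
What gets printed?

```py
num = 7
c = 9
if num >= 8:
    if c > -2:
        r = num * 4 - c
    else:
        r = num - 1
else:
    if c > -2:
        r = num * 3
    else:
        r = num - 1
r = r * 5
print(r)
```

105

num=7, c=9
num >= 8 is False; c > -2 is True
→ r = num * 3 = 21
r = 21*5 = 105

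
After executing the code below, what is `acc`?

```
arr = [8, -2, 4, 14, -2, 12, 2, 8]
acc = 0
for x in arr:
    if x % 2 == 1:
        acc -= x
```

0

x=8: not odd
x=-2: not odd
x=4: not odd
x=14: not odd
x=-2: not odd
x=12: not odd
x=2: not odd
x=8: not odd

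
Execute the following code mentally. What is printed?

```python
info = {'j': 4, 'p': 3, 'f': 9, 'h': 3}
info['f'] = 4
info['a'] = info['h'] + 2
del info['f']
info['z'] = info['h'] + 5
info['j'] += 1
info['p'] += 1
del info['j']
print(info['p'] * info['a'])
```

info['f'] = 4 → {'j': 4, 'p': 3, 'f': 4, 'h': 3}
info['a'] = info['h']+2 = 5 → {'j': 4, 'p': 3, 'f': 4, 'h': 3, 'a': 5}
del 'f' → {'j': 4, 'p': 3, 'h': 3, 'a': 5}
info['z'] = info['h']+5 = 8 → {'j': 4, 'p': 3, 'h': 3, 'a': 5, 'z': 8}
info['j'] = 4+1 = 5 → {'j': 5, 'p': 3, 'h': 3, 'a': 5, 'z': 8}
info['p'] = 3+1 = 4 → {'j': 5, 'p': 4, 'h': 3, 'a': 5, 'z': 8}
del 'j' → {'p': 4, 'h': 3, 'a': 5, 'z': 8}
info['p']*info['a'] = 4*5 = 20

20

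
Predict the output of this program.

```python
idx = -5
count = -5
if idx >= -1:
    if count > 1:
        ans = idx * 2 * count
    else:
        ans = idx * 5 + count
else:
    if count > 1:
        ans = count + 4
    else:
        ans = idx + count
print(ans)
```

-10

idx=-5, count=-5
idx >= -1 is False; count > 1 is False
→ ans = idx + count = -10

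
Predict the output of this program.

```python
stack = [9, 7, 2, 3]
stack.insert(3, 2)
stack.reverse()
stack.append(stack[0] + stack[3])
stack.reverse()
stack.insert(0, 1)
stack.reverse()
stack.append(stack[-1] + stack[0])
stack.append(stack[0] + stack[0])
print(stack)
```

[3, 2, 2, 7, 9, 10, 1, 4, 6]

insert 2 at 3 → [9, 7, 2, 2, 3]
reverse → [3, 2, 2, 7, 9]
append stack[0]+stack[3] = 3+7 = 10 → [3, 2, 2, 7, 9, 10]
reverse → [10, 9, 7, 2, 2, 3]
insert 1 at 0 → [1, 10, 9, 7, 2, 2, 3]
reverse → [3, 2, 2, 7, 9, 10, 1]
append stack[-1]+stack[0] = 1+3 = 4 → [3, 2, 2, 7, 9, 10, 1, 4]
append stack[0]+stack[0] = 3+3 = 6 → [3, 2, 2, 7, 9, 10, 1, 4, 6]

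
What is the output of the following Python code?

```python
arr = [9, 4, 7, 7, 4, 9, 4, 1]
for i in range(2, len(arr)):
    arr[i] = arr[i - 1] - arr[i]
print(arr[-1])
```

-28

i=2: arr[2] = 4-7 = -3 → [9, 4, -3, 7, 4, 9, 4, 1]
i=3: arr[3] = (-3)-7 = -10 → [9, 4, -3, -10, 4, 9, 4, 1]
i=4: arr[4] = (-10)-4 = -14 → [9, 4, -3, -10, -14, 9, 4, 1]
i=5: arr[5] = (-14)-9 = -23 → [9, 4, -3, -10, -14, -23, 4, 1]
i=6: arr[6] = (-23)-4 = -27 → [9, 4, -3, -10, -14, -23, -27, 1]
i=7: arr[7] = (-27)-1 = -28 → [9, 4, -3, -10, -14, -23, -27, -28]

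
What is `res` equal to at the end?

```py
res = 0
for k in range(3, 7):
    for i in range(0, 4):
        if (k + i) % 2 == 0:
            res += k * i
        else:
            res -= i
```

40

k=3,i=0: odd sum, res = 0-0 = 0
k=3,i=1: even sum, res = 0+3 = 3
k=3,i=2: odd sum, res = 3-2 = 1
k=3,i=3: even sum, res = 1+9 = 10
k=4,i=0: even sum, res = 10+0 = 10
k=4,i=1: odd sum, res = 10-1 = 9
k=4,i=2: even sum, res = 9+8 = 17
k=4,i=3: odd sum, res = 17-3 = 14
k=5,i=0: odd sum, res = 14-0 = 14
k=5,i=1: even sum, res = 14+5 = 19
k=5,i=2: odd sum, res = 19-2 = 17
k=5,i=3: even sum, res = 17+15 = 32
k=6,i=0: even sum, res = 32+0 = 32
k=6,i=1: odd sum, res = 32-1 = 31
k=6,i=2: even sum, res = 31+12 = 43
k=6,i=3: odd sum, res = 43-3 = 40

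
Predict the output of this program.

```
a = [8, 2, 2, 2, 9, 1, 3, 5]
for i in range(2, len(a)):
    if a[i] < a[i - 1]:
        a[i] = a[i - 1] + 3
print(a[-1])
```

i=2: 2>=2, unchanged → [8, 2, 2, 2, 9, 1, 3, 5]
i=3: 2>=2, unchanged → [8, 2, 2, 2, 9, 1, 3, 5]
i=4: 9>=2, unchanged → [8, 2, 2, 2, 9, 1, 3, 5]
i=5: 1<9, a[5] = 9+3 = 12 → [8, 2, 2, 2, 9, 12, 3, 5]
i=6: 3<12, a[6] = 12+3 = 15 → [8, 2, 2, 2, 9, 12, 15, 5]
i=7: 5<15, a[7] = 15+3 = 18 → [8, 2, 2, 2, 9, 12, 15, 18]

18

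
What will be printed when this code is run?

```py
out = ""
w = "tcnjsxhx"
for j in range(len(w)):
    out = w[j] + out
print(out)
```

j=0: prepend 't' → 't'
j=1: prepend 'c' → 'ct'
j=2: prepend 'n' → 'nct'
j=3: prepend 'j' → 'jnct'
j=4: prepend 's' → 'sjnct'
j=5: prepend 'x' → 'xsjnct'
j=6: prepend 'h' → 'hxsjnct'
j=7: prepend 'x' → 'xhxsjnct'

xhxsjnct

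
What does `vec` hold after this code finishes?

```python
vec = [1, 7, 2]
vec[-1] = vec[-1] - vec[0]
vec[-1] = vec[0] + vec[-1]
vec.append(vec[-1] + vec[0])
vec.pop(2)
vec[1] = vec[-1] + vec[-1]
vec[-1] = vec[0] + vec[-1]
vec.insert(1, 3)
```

vec[-1] = vec[-1]-vec[0] = 2-1 = 1 → [1, 7, 1]
vec[-1] = vec[0]+vec[-1] = 1+1 = 2 → [1, 7, 2]
append vec[-1]+vec[0] = 2+1 = 3 → [1, 7, 2, 3]
pop(2) removes 2 → [1, 7, 3]
vec[1] = vec[-1]+vec[-1] = 3+3 = 6 → [1, 6, 3]
vec[-1] = vec[0]+vec[-1] = 1+3 = 4 → [1, 6, 4]
insert 3 at 1 → [1, 3, 6, 4]

[1, 3, 6, 4]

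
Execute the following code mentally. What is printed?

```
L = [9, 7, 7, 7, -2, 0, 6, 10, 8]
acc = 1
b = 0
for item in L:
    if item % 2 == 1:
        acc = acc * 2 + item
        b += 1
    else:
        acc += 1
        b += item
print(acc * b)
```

3692

item=9: odd, acc = 1*2+9 = 11; b=1
item=7: odd, acc = 11*2+7 = 29; b=2
item=7: odd, acc = 29*2+7 = 65; b=3
item=7: odd, acc = 65*2+7 = 137; b=4
item=-2: not odd, acc = 137+1 = 138; b=2
item=0: not odd, acc = 138+1 = 139; b=2
item=6: not odd, acc = 139+1 = 140; b=8
item=10: not odd, acc = 140+1 = 141; b=18
item=8: not odd, acc = 141+1 = 142; b=26
acc*b = 142*26 = 3692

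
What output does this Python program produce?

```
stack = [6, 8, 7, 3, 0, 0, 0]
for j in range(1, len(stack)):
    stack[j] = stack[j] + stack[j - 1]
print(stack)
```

[6, 14, 21, 24, 24, 24, 24]

j=1: stack[1] = 8+6 = 14 → [6, 14, 7, 3, 0, 0, 0]
j=2: stack[2] = 7+14 = 21 → [6, 14, 21, 3, 0, 0, 0]
j=3: stack[3] = 3+21 = 24 → [6, 14, 21, 24, 0, 0, 0]
j=4: stack[4] = 0+24 = 24 → [6, 14, 21, 24, 24, 0, 0]
j=5: stack[5] = 0+24 = 24 → [6, 14, 21, 24, 24, 24, 0]
j=6: stack[6] = 0+24 = 24 → [6, 14, 21, 24, 24, 24, 24]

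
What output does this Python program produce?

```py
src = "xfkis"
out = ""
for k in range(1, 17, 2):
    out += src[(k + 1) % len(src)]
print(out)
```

ksfixksf

k=1: add src[2]='k' → 'k'
k=3: add src[4]='s' → 'ks'
k=5: add src[1]='f' → 'ksf'
k=7: add src[3]='i' → 'ksfi'
k=9: add src[0]='x' → 'ksfix'
k=11: add src[2]='k' → 'ksfixk'
k=13: add src[4]='s' → 'ksfixks'
k=15: add src[1]='f' → 'ksfixksf'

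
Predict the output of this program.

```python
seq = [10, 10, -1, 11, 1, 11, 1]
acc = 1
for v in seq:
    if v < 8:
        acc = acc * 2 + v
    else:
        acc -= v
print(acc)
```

v=10: not <8, acc = 1-10 = -9
v=10: not <8, acc = (-9)-10 = -19
v=-1: <8, acc = (-19)*2+(-1) = -39
v=11: not <8, acc = (-39)-11 = -50
v=1: <8, acc = (-50)*2+1 = -99
v=11: not <8, acc = (-99)-11 = -110
v=1: <8, acc = (-110)*2+1 = -219

-219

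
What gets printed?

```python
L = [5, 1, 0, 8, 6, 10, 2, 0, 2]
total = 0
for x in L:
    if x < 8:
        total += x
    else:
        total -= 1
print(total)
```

x=5: <8, total = 0+5 = 5
x=1: <8, total = 5+1 = 6
x=0: <8, total = 6+0 = 6
x=8: not <8, total = 6-1 = 5
x=6: <8, total = 5+6 = 11
x=10: not <8, total = 11-1 = 10
x=2: <8, total = 10+2 = 12
x=0: <8, total = 12+0 = 12
x=2: <8, total = 12+2 = 14

14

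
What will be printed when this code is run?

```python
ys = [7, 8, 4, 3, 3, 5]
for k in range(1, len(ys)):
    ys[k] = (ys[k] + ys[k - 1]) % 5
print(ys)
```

k=1: ys[1] = (8+7)%5 = 0 → [7, 0, 4, 3, 3, 5]
k=2: ys[2] = (4+0)%5 = 4 → [7, 0, 4, 3, 3, 5]
k=3: ys[3] = (3+4)%5 = 2 → [7, 0, 4, 2, 3, 5]
k=4: ys[4] = (3+2)%5 = 0 → [7, 0, 4, 2, 0, 5]
k=5: ys[5] = (5+0)%5 = 0 → [7, 0, 4, 2, 0, 0]

[7, 0, 4, 2, 0, 0]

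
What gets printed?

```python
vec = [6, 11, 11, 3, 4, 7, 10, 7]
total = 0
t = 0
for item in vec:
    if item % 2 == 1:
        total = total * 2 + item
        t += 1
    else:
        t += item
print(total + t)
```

322

item=6: not odd; t=6
item=11: odd, total = 0*2+11 = 11; t=7
item=11: odd, total = 11*2+11 = 33; t=8
item=3: odd, total = 33*2+3 = 69; t=9
item=4: not odd; t=13
item=7: odd, total = 69*2+7 = 145; t=14
item=10: not odd; t=24
item=7: odd, total = 145*2+7 = 297; t=25
total+t = 297+25 = 322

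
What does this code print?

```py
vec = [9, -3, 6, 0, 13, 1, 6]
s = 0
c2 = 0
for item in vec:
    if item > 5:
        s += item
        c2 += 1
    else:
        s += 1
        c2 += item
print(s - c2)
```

item=9: >5, s = 0+9 = 9; c2=1
item=-3: not >5, s = 9+1 = 10; c2=-2
item=6: >5, s = 10+6 = 16; c2=-1
item=0: not >5, s = 16+1 = 17; c2=-1
item=13: >5, s = 17+13 = 30; c2=0
item=1: not >5, s = 30+1 = 31; c2=1
item=6: >5, s = 31+6 = 37; c2=2
s-c2 = 37-2 = 35

35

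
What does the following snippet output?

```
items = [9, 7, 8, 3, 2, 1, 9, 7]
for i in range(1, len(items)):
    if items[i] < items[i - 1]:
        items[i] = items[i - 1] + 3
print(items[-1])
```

30

i=1: 7<9, items[1] = 9+3 = 12 → [9, 12, 8, 3, 2, 1, 9, 7]
i=2: 8<12, items[2] = 12+3 = 15 → [9, 12, 15, 3, 2, 1, 9, 7]
i=3: 3<15, items[3] = 15+3 = 18 → [9, 12, 15, 18, 2, 1, 9, 7]
i=4: 2<18, items[4] = 18+3 = 21 → [9, 12, 15, 18, 21, 1, 9, 7]
i=5: 1<21, items[5] = 21+3 = 24 → [9, 12, 15, 18, 21, 24, 9, 7]
i=6: 9<24, items[6] = 24+3 = 27 → [9, 12, 15, 18, 21, 24, 27, 7]
i=7: 7<27, items[7] = 27+3 = 30 → [9, 12, 15, 18, 21, 24, 27, 30]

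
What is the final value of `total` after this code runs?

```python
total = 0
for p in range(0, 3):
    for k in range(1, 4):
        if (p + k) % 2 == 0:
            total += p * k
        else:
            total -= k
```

p=0,k=1: odd sum, total = 0-1 = -1
p=0,k=2: even sum, total = (-1)+0 = -1
p=0,k=3: odd sum, total = (-1)-3 = -4
p=1,k=1: even sum, total = (-4)+1 = -3
p=1,k=2: odd sum, total = (-3)-2 = -5
p=1,k=3: even sum, total = (-5)+3 = -2
p=2,k=1: odd sum, total = (-2)-1 = -3
p=2,k=2: even sum, total = (-3)+4 = 1
p=2,k=3: odd sum, total = 1-3 = -2

-2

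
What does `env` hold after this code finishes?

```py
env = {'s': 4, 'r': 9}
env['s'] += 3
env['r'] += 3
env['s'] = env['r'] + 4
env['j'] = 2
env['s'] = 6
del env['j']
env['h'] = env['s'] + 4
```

{'s': 6, 'r': 12, 'h': 10}

env['s'] = 4+3 = 7 → {'s': 7, 'r': 9}
env['r'] = 9+3 = 12 → {'s': 7, 'r': 12}
env['s'] = env['r']+4 = 16 → {'s': 16, 'r': 12}
env['j'] = 2 → {'s': 16, 'r': 12, 'j': 2}
env['s'] = 6 → {'s': 6, 'r': 12, 'j': 2}
del 'j' → {'s': 6, 'r': 12}
env['h'] = env['s']+4 = 10 → {'s': 6, 'r': 12, 'h': 10}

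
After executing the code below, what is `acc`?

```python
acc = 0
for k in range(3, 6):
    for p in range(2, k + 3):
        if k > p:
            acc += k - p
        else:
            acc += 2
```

k=3,p=2: 3>2, acc = 0+1 = 1
k=3,p=3: not 3>3, acc = 1+2 = 3
k=3,p=4: not 3>4, acc = 3+2 = 5
k=3,p=5: not 3>5, acc = 5+2 = 7
k=4,p=2: 4>2, acc = 7+2 = 9
k=4,p=3: 4>3, acc = 9+1 = 10
k=4,p=4: not 4>4, acc = 10+2 = 12
k=4,p=5: not 4>5, acc = 12+2 = 14
k=4,p=6: not 4>6, acc = 14+2 = 16
k=5,p=2: 5>2, acc = 16+3 = 19
k=5,p=3: 5>3, acc = 19+2 = 21
k=5,p=4: 5>4, acc = 21+1 = 22
k=5,p=5: not 5>5, acc = 22+2 = 24
k=5,p=6: not 5>6, acc = 24+2 = 26
k=5,p=7: not 5>7, acc = 26+2 = 28

28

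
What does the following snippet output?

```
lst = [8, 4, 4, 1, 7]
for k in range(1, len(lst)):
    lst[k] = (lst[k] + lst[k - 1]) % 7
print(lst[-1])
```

k=1: lst[1] = (4+8)%7 = 5 → [8, 5, 4, 1, 7]
k=2: lst[2] = (4+5)%7 = 2 → [8, 5, 2, 1, 7]
k=3: lst[3] = (1+2)%7 = 3 → [8, 5, 2, 3, 7]
k=4: lst[4] = (7+3)%7 = 3 → [8, 5, 2, 3, 3]

3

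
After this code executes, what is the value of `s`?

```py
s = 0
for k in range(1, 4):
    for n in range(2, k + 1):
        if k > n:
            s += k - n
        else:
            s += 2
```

k=2,n=2: not 2>2, s = 0+2 = 2
k=3,n=2: 3>2, s = 2+1 = 3
k=3,n=3: not 3>3, s = 3+2 = 5

5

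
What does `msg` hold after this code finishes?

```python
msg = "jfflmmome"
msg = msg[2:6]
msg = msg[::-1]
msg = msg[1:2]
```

'm'

slice [2:6] → 'flmm'
reverse → 'mmlf'
slice [1:2] → 'm'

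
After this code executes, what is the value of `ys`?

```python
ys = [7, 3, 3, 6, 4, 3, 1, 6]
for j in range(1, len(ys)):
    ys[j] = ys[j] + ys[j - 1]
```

j=1: ys[1] = 3+7 = 10 → [7, 10, 3, 6, 4, 3, 1, 6]
j=2: ys[2] = 3+10 = 13 → [7, 10, 13, 6, 4, 3, 1, 6]
j=3: ys[3] = 6+13 = 19 → [7, 10, 13, 19, 4, 3, 1, 6]
j=4: ys[4] = 4+19 = 23 → [7, 10, 13, 19, 23, 3, 1, 6]
j=5: ys[5] = 3+23 = 26 → [7, 10, 13, 19, 23, 26, 1, 6]
j=6: ys[6] = 1+26 = 27 → [7, 10, 13, 19, 23, 26, 27, 6]
j=7: ys[7] = 6+27 = 33 → [7, 10, 13, 19, 23, 26, 27, 33]

[7, 10, 13, 19, 23, 26, 27, 33]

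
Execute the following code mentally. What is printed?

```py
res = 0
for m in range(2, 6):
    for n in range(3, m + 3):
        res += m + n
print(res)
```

116

m=2,n=3: res = 0+5 = 5
m=2,n=4: res = 5+6 = 11
m=3,n=3: res = 11+6 = 17
m=3,n=4: res = 17+7 = 24
m=3,n=5: res = 24+8 = 32
m=4,n=3: res = 32+7 = 39
m=4,n=4: res = 39+8 = 47
m=4,n=5: res = 47+9 = 56
m=4,n=6: res = 56+10 = 66
m=5,n=3: res = 66+8 = 74
m=5,n=4: res = 74+9 = 83
m=5,n=5: res = 83+10 = 93
m=5,n=6: res = 93+11 = 104
m=5,n=7: res = 104+12 = 116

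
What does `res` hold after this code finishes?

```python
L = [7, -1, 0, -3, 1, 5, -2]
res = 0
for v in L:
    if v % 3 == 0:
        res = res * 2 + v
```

v=7: not %3==0
v=-1: not %3==0
v=0: %3==0, res = 0*2+0 = 0
v=-3: %3==0, res = 0*2+(-3) = -3
v=1: not %3==0
v=5: not %3==0
v=-2: not %3==0

-3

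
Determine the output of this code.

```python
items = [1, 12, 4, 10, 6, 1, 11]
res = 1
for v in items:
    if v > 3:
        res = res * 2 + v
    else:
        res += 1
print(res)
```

v=1: not >3, res = 1+1 = 2
v=12: >3, res = 2*2+12 = 16
v=4: >3, res = 16*2+4 = 36
v=10: >3, res = 36*2+10 = 82
v=6: >3, res = 82*2+6 = 170
v=1: not >3, res = 170+1 = 171
v=11: >3, res = 171*2+11 = 353

353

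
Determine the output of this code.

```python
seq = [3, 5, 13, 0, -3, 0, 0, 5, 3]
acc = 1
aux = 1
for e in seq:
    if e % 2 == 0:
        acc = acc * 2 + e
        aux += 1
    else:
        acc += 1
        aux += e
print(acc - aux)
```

8

e=3: not even, acc = 1+1 = 2; aux=4
e=5: not even, acc = 2+1 = 3; aux=9
e=13: not even, acc = 3+1 = 4; aux=22
e=0: even, acc = 4*2+0 = 8; aux=23
e=-3: not even, acc = 8+1 = 9; aux=20
e=0: even, acc = 9*2+0 = 18; aux=21
e=0: even, acc = 18*2+0 = 36; aux=22
e=5: not even, acc = 36+1 = 37; aux=27
e=3: not even, acc = 37+1 = 38; aux=30
acc-aux = 38-30 = 8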